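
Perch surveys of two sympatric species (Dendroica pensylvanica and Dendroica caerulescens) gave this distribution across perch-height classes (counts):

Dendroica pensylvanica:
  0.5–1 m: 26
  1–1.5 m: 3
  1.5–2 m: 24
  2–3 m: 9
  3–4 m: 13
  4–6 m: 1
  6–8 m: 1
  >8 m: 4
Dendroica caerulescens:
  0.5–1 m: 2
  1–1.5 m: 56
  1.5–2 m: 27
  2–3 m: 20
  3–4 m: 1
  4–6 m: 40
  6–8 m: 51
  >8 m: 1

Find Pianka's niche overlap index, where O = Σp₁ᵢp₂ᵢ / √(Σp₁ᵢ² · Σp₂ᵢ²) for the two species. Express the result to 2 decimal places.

0.32

Proportions for Dendroica pensylvanica (n=81): 26/81=0.3210, 3/81=0.0370, 24/81=0.2963, 9/81=0.1111, 13/81=0.1605, 1/81=0.0123, 1/81=0.0123, 4/81=0.0494
Proportions for Dendroica caerulescens (n=198): 2/198=0.0101, 56/198=0.2828, 27/198=0.1364, 20/198=0.1010, 1/198=0.0051, 40/198=0.2020, 51/198=0.2576, 1/198=0.0051
Σ p₁ᵢp₂ᵢ = 0.003242 + 0.010464 + 0.040415 + 0.011221 + 0.000819 + 0.002485 + 0.003168 + 0.000252 = 0.072066
Σp_1ᵢ² = 0.3210² + 0.0370² + 0.2963² + 0.1111² + 0.1605² + 0.0123² + 0.0123² + 0.0494² = 0.103041 + 0.001369 + 0.087794 + 0.012343 + 0.025760 + 0.000151 + 0.000151 + 0.002440 = 0.233049
Σp_2ᵢ² = 0.0101² + 0.2828² + 0.1364² + 0.1010² + 0.0051² + 0.2020² + 0.2576² + 0.0051² = 0.000102 + 0.079976 + 0.018605 + 0.010201 + 0.000026 + 0.040804 + 0.066358 + 0.000026 = 0.216098
O = 0.072066 / √(0.233049 × 0.216098) = 0.072066 / 0.2244135 = 0.3211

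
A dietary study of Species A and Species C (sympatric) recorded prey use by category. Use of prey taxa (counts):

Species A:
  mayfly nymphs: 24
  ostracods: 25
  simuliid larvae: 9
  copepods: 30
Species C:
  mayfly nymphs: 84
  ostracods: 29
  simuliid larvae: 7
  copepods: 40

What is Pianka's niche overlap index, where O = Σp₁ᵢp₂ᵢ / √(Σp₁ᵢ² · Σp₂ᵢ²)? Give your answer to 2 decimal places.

0.88

Proportions for Species A (n=88): 24/88=0.2727, 25/88=0.2841, 9/88=0.1023, 30/88=0.3409
Proportions for Species C (n=160): 84/160=0.5250, 29/160=0.1813, 7/160=0.0438, 40/160=0.2500
Σ p₁ᵢp₂ᵢ = 0.143168 + 0.051507 + 0.004481 + 0.085225 = 0.284381
Σp_1ᵢ² = 0.2727² + 0.2841² + 0.1023² + 0.3409² = 0.074365 + 0.080713 + 0.010465 + 0.116213 = 0.281756
Σp_2ᵢ² = 0.5250² + 0.1813² + 0.0438² + 0.2500² = 0.275625 + 0.032870 + 0.001918 + 0.062500 = 0.372913
O = 0.284381 / √(0.281756 × 0.372913) = 0.284381 / 0.3241458 = 0.8773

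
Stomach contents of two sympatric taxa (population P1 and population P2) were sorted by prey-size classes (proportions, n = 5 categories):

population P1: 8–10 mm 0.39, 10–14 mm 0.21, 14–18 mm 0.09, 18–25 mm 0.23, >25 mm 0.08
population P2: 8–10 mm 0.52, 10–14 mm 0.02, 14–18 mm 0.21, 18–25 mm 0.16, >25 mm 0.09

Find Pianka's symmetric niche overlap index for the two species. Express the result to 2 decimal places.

Σ p₁ᵢp₂ᵢ = 0.2028 + 0.0042 + 0.0189 + 0.0368 + 0.0072 = 0.2699
Σp_1ᵢ² = 0.39² + 0.21² + 0.09² + 0.23² + 0.08² = 0.1521 + 0.0441 + 0.0081 + 0.0529 + 0.0064 = 0.2636
Σp_2ᵢ² = 0.52² + 0.02² + 0.21² + 0.16² + 0.09² = 0.2704 + 0.0004 + 0.0441 + 0.0256 + 0.0081 = 0.3486
O = 0.2699 / √(0.2636 × 0.3486) = 0.2699 / 0.30314 = 0.8903

0.89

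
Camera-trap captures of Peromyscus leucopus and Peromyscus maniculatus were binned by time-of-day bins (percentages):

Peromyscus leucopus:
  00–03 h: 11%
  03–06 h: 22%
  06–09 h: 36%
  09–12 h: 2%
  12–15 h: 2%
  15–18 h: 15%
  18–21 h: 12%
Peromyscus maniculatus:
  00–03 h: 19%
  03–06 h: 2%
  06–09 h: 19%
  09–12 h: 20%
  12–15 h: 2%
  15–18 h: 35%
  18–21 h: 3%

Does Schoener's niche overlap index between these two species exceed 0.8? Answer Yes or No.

Convert percentages to proportions (divide by 100).
Σ|p₁ᵢ − p₂ᵢ| = 0.08 + 0.20 + 0.17 + 0.18 + 0.00 + 0.20 + 0.09 = 0.92
D = 1 − ½ × 0.92 = 1 − 0.460 = 0.5400
D = 0.5400 < 0.8 → No.

No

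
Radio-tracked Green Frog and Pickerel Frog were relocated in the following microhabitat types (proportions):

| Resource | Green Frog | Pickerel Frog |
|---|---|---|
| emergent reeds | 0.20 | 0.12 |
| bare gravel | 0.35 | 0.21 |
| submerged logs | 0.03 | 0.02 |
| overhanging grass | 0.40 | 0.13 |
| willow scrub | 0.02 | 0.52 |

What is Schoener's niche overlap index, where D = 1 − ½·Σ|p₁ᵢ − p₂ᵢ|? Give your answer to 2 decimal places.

0.50

Σ|p₁ᵢ − p₂ᵢ| = 0.08 + 0.14 + 0.01 + 0.27 + 0.50 = 1.00
D = 1 − ½ × 1.00 = 1 − 0.500 = 0.5000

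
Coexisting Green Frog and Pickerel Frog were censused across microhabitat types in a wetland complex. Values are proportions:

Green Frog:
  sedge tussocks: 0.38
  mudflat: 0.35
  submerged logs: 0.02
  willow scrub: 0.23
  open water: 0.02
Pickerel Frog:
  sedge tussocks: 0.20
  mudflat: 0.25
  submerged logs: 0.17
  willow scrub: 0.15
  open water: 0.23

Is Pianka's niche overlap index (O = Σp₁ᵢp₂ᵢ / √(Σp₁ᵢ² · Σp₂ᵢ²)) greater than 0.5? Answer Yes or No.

Yes

Σ p₁ᵢp₂ᵢ = 0.0760 + 0.0875 + 0.0034 + 0.0345 + 0.0046 = 0.2060
Σp_1ᵢ² = 0.38² + 0.35² + 0.02² + 0.23² + 0.02² = 0.1444 + 0.1225 + 0.0004 + 0.0529 + 0.0004 = 0.3206
Σp_2ᵢ² = 0.20² + 0.25² + 0.17² + 0.15² + 0.23² = 0.0400 + 0.0625 + 0.0289 + 0.0225 + 0.0529 = 0.2068
O = 0.2060 / √(0.3206 × 0.2068) = 0.2060 / 0.25749 = 0.8000
O = 0.8000 > 0.5 → Yes.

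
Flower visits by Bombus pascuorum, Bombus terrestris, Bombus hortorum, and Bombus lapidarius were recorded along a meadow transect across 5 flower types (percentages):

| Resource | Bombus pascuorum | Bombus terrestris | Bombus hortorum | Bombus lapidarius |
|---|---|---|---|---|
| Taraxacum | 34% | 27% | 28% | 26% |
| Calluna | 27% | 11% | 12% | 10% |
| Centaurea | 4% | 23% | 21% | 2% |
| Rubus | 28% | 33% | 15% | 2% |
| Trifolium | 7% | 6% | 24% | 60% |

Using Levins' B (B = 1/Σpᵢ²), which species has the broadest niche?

Bombus hortorum

Convert percentages to proportions (divide by 100).
Σp_pascᵢ² = 0.34² + 0.27² + 0.04² + 0.28² + 0.07² = 0.1156 + 0.0729 + 0.0016 + 0.0784 + 0.0049 = 0.2734
B_pasc = 1 / 0.2734 = 3.6576
Σp_terrᵢ² = 0.27² + 0.11² + 0.23² + 0.33² + 0.06² = 0.0729 + 0.0121 + 0.0529 + 0.1089 + 0.0036 = 0.2504
B_terr = 1 / 0.2504 = 3.9936
Σp_hortᵢ² = 0.28² + 0.12² + 0.21² + 0.15² + 0.24² = 0.0784 + 0.0144 + 0.0441 + 0.0225 + 0.0576 = 0.2170
B_hort = 1 / 0.2170 = 4.6083
Σp_lapiᵢ² = 0.26² + 0.10² + 0.02² + 0.02² + 0.60² = 0.0676 + 0.0100 + 0.0004 + 0.0004 + 0.3600 = 0.4384
B_lapi = 1 / 0.4384 = 2.2810
Highest B → broadest niche (most generalist): Bombus hortorum (B = 4.61).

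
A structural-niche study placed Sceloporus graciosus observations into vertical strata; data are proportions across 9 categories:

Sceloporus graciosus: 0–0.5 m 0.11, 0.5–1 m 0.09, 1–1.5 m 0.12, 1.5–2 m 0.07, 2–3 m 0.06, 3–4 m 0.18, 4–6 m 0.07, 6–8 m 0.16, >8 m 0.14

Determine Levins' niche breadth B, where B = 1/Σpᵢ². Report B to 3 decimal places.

Σpᵢ² = 0.11² + 0.09² + 0.12² + 0.07² + 0.06² + 0.18² + 0.07² + 0.16² + 0.14² = 0.0121 + 0.0081 + 0.0144 + 0.0049 + 0.0036 + 0.0324 + 0.0049 + 0.0256 + 0.0196 = 0.1256
B = 1 / 0.1256 = 7.96178

7.962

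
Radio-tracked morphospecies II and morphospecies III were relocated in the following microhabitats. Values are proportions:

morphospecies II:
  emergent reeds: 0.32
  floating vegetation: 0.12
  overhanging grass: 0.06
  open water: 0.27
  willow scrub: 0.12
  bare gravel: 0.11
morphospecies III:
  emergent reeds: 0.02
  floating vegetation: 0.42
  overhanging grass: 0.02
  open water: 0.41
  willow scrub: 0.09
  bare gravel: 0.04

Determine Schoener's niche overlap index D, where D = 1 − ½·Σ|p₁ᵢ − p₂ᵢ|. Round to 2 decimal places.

0.56

Σ|p₁ᵢ − p₂ᵢ| = 0.30 + 0.30 + 0.04 + 0.14 + 0.03 + 0.07 = 0.88
D = 1 − ½ × 0.88 = 1 − 0.440 = 0.5600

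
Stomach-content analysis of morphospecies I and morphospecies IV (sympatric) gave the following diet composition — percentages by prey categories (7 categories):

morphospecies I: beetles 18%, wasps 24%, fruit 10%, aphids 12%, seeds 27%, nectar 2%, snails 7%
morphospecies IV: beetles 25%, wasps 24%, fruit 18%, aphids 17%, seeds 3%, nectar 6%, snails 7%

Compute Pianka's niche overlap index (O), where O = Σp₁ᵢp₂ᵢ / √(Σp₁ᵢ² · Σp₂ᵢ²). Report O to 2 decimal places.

Convert percentages to proportions (divide by 100).
Σ p₁ᵢp₂ᵢ = 0.0450 + 0.0576 + 0.0180 + 0.0204 + 0.0081 + 0.0012 + 0.0049 = 0.1552
Σp_1ᵢ² = 0.18² + 0.24² + 0.10² + 0.12² + 0.27² + 0.02² + 0.07² = 0.0324 + 0.0576 + 0.0100 + 0.0144 + 0.0729 + 0.0004 + 0.0049 = 0.1926
Σp_2ᵢ² = 0.25² + 0.24² + 0.18² + 0.17² + 0.03² + 0.06² + 0.07² = 0.0625 + 0.0576 + 0.0324 + 0.0289 + 0.0009 + 0.0036 + 0.0049 = 0.1908
O = 0.1552 / √(0.1926 × 0.1908) = 0.1552 / 0.19170 = 0.8096

0.81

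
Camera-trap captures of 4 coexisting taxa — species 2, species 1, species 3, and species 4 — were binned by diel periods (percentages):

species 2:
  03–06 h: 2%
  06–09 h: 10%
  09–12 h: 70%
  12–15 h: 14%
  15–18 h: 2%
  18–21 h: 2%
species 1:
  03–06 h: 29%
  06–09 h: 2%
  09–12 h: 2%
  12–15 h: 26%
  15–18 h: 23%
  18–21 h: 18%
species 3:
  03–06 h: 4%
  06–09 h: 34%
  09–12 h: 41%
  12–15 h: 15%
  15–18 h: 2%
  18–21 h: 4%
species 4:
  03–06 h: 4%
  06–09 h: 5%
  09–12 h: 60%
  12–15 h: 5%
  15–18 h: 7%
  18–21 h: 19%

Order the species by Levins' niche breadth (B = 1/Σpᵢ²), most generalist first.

Convert percentages to proportions (divide by 100).
Σp_2ᵢ² = 0.02² + 0.10² + 0.70² + 0.14² + 0.02² + 0.02² = 0.0004 + 0.0100 + 0.4900 + 0.0196 + 0.0004 + 0.0004 = 0.5208
B_2 = 1 / 0.5208 = 1.9201
Σp_1ᵢ² = 0.29² + 0.02² + 0.02² + 0.26² + 0.23² + 0.18² = 0.0841 + 0.0004 + 0.0004 + 0.0676 + 0.0529 + 0.0324 = 0.2378
B_1 = 1 / 0.2378 = 4.2052
Σp_3ᵢ² = 0.04² + 0.34² + 0.41² + 0.15² + 0.02² + 0.04² = 0.0016 + 0.1156 + 0.1681 + 0.0225 + 0.0004 + 0.0016 = 0.3098
B_3 = 1 / 0.3098 = 3.2279
Σp_4ᵢ² = 0.04² + 0.05² + 0.60² + 0.05² + 0.07² + 0.19² = 0.0016 + 0.0025 + 0.3600 + 0.0025 + 0.0049 + 0.0361 = 0.4076
B_4 = 1 / 0.4076 = 2.4534
Ranking by B (broadest → narrowest): species 1 (4.21) > species 3 (3.23) > species 4 (2.45) > species 2 (1.92)

species 1 > species 3 > species 4 > species 2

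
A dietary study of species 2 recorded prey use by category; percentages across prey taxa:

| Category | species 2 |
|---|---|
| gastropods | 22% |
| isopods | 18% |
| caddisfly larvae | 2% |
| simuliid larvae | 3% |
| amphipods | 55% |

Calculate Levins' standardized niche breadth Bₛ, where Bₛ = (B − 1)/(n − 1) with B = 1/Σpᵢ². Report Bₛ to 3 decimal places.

0.400

Convert percentages to proportions (divide by 100).
Σpᵢ² = 0.22² + 0.18² + 0.02² + 0.03² + 0.55² = 0.0484 + 0.0324 + 0.0004 + 0.0009 + 0.3025 = 0.3846
B = 1 / 0.3846 = 2.60010
Bₛ = (B − 1)/(n − 1) = (2.60010 − 1)/(5 − 1) = 1.60010/4 = 0.40003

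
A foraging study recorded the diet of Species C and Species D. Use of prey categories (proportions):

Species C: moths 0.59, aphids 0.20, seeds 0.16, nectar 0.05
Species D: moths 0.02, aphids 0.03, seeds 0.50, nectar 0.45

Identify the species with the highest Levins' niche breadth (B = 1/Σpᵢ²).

Species C

Σp_Cᵢ² = 0.59² + 0.20² + 0.16² + 0.05² = 0.3481 + 0.0400 + 0.0256 + 0.0025 = 0.4162
B_C = 1 / 0.4162 = 2.4027
Σp_Dᵢ² = 0.02² + 0.03² + 0.50² + 0.45² = 0.0004 + 0.0009 + 0.2500 + 0.2025 = 0.4538
B_D = 1 / 0.4538 = 2.2036
Highest B → broadest niche (most generalist): Species C (B = 2.40).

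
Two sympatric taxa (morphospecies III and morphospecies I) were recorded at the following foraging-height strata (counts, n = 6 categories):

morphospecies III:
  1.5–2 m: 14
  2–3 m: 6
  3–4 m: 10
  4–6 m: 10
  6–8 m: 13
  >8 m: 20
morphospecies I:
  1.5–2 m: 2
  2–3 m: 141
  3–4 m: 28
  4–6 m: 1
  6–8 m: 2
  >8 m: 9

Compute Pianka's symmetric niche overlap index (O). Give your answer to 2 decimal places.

0.30

Proportions for morphospecies III (n=73): 14/73=0.1918, 6/73=0.0822, 10/73=0.1370, 10/73=0.1370, 13/73=0.1781, 20/73=0.2740
Proportions for morphospecies I (n=183): 2/183=0.0109, 141/183=0.7705, 28/183=0.1530, 1/183=0.0055, 2/183=0.0109, 9/183=0.0492
Σ p₁ᵢp₂ᵢ = 0.002091 + 0.063335 + 0.020961 + 0.000754 + 0.001941 + 0.013481 = 0.102563
Σp_1ᵢ² = 0.1918² + 0.0822² + 0.1370² + 0.1370² + 0.1781² + 0.2740² = 0.036787 + 0.006757 + 0.018769 + 0.018769 + 0.031720 + 0.075076 = 0.187878
Σp_2ᵢ² = 0.0109² + 0.7705² + 0.1530² + 0.0055² + 0.0109² + 0.0492² = 0.000119 + 0.593670 + 0.023409 + 0.000030 + 0.000119 + 0.002421 = 0.619768
O = 0.102563 / √(0.187878 × 0.619768) = 0.102563 / 0.3412342 = 0.3006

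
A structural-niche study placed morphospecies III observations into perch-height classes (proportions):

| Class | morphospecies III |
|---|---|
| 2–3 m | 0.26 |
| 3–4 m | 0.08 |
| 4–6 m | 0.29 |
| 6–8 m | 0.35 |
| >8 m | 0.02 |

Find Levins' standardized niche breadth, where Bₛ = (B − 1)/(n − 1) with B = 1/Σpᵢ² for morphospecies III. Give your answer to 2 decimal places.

0.64

Σpᵢ² = 0.26² + 0.08² + 0.29² + 0.35² + 0.02² = 0.0676 + 0.0064 + 0.0841 + 0.1225 + 0.0004 = 0.2810
B = 1 / 0.2810 = 3.5587
Bₛ = (B − 1)/(n − 1) = (3.5587 − 1)/(5 − 1) = 2.5587/4 = 0.6397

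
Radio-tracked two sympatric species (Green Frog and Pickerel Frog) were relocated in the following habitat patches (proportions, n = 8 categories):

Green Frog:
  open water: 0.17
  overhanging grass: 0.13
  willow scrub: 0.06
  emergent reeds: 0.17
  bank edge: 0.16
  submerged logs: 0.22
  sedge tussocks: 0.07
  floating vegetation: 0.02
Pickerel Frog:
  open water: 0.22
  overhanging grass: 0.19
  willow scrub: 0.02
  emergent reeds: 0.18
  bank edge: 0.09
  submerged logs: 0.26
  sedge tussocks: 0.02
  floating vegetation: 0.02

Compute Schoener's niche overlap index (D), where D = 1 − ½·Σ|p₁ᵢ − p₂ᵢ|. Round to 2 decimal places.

Σ|p₁ᵢ − p₂ᵢ| = 0.05 + 0.06 + 0.04 + 0.01 + 0.07 + 0.04 + 0.05 + 0.00 = 0.32
D = 1 − ½ × 0.32 = 1 − 0.160 = 0.8400

0.84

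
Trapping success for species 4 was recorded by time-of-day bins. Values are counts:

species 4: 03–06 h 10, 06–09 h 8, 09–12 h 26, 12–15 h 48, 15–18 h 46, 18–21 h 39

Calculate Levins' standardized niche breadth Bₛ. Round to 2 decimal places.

0.72

Proportions for species 4 (n=177): 10/177=0.0565, 8/177=0.0452, 26/177=0.1469, 48/177=0.2712, 46/177=0.2599, 39/177=0.2203
Σpᵢ² = 0.0565² + 0.0452² + 0.1469² + 0.2712² + 0.2599² + 0.2203² = 0.003192 + 0.002043 + 0.021580 + 0.073549 + 0.067548 + 0.048532 = 0.216444
B = 1 / 0.216444 = 4.6201
Bₛ = (B − 1)/(n − 1) = (4.6201 − 1)/(6 − 1) = 3.6201/5 = 0.7240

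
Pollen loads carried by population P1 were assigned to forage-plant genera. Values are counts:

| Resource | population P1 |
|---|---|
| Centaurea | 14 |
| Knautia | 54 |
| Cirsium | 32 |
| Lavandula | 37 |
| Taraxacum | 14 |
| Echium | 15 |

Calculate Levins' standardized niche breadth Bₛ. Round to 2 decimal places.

0.73

Proportions for population P1 (n=166): 14/166=0.0843, 54/166=0.3253, 32/166=0.1928, 37/166=0.2229, 14/166=0.0843, 15/166=0.0904
Σpᵢ² = 0.0843² + 0.3253² + 0.1928² + 0.2229² + 0.0843² + 0.0904² = 0.007106 + 0.105820 + 0.037172 + 0.049684 + 0.007106 + 0.008172 = 0.215060
B = 1 / 0.215060 = 4.6499
Bₛ = (B − 1)/(n − 1) = (4.6499 − 1)/(6 − 1) = 3.6499/5 = 0.7300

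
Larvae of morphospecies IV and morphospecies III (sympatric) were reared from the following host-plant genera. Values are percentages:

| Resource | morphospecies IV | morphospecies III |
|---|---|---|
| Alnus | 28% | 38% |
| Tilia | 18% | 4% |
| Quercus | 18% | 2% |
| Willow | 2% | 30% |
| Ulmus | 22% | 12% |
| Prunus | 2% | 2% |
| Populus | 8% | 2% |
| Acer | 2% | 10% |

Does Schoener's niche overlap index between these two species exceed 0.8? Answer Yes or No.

No

Convert percentages to proportions (divide by 100).
Σ|p₁ᵢ − p₂ᵢ| = 0.10 + 0.14 + 0.16 + 0.28 + 0.10 + 0.00 + 0.06 + 0.08 = 0.92
D = 1 − ½ × 0.92 = 1 − 0.460 = 0.5400
D = 0.5400 < 0.8 → No.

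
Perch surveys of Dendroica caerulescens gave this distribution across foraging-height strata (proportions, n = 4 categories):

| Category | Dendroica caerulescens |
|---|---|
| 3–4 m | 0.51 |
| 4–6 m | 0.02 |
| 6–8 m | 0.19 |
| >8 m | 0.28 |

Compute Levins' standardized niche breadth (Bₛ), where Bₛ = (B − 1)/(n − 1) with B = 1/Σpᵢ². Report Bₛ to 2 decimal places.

0.56

Σpᵢ² = 0.51² + 0.02² + 0.19² + 0.28² = 0.2601 + 0.0004 + 0.0361 + 0.0784 = 0.3750
B = 1 / 0.3750 = 2.6667
Bₛ = (B − 1)/(n − 1) = (2.6667 − 1)/(4 − 1) = 1.6667/3 = 0.5556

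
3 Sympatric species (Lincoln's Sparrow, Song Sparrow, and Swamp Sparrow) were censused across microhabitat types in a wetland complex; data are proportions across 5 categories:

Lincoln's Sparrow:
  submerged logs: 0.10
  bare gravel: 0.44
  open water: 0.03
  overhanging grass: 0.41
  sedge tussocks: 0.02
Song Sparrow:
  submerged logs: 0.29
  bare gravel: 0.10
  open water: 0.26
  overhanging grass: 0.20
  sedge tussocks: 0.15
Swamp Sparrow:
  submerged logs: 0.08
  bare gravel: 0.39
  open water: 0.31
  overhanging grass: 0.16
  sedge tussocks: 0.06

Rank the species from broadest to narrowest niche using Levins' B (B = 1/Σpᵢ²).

Song Sparrow > Swamp Sparrow > Lincoln's Sparrow

Σp_Lincᵢ² = 0.10² + 0.44² + 0.03² + 0.41² + 0.02² = 0.0100 + 0.1936 + 0.0009 + 0.1681 + 0.0004 = 0.3730
B_Linc = 1 / 0.3730 = 2.6810
Σp_Songᵢ² = 0.29² + 0.10² + 0.26² + 0.20² + 0.15² = 0.0841 + 0.0100 + 0.0676 + 0.0400 + 0.0225 = 0.2242
B_Song = 1 / 0.2242 = 4.4603
Σp_Swamᵢ² = 0.08² + 0.39² + 0.31² + 0.16² + 0.06² = 0.0064 + 0.1521 + 0.0961 + 0.0256 + 0.0036 = 0.2838
B_Swam = 1 / 0.2838 = 3.5236
Ranking by B (broadest → narrowest): Song Sparrow (4.46) > Swamp Sparrow (3.52) > Lincoln's Sparrow (2.68)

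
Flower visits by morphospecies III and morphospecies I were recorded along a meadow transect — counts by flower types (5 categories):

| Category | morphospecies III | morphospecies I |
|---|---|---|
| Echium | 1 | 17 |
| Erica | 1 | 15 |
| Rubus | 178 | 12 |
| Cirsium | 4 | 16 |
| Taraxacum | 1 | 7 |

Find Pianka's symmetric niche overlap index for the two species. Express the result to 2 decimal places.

0.41

Proportions for morphospecies III (n=185): 1/185=0.0054, 1/185=0.0054, 178/185=0.9622, 4/185=0.0216, 1/185=0.0054
Proportions for morphospecies I (n=67): 17/67=0.2537, 15/67=0.2239, 12/67=0.1791, 16/67=0.2388, 7/67=0.1045
Σ p₁ᵢp₂ᵢ = 0.001370 + 0.001209 + 0.172330 + 0.005158 + 0.000564 = 0.180631
Σp_1ᵢ² = 0.0054² + 0.0054² + 0.9622² + 0.0216² + 0.0054² = 0.000029 + 0.000029 + 0.925829 + 0.000467 + 0.000029 = 0.926383
Σp_2ᵢ² = 0.2537² + 0.2239² + 0.1791² + 0.2388² + 0.1045² = 0.064364 + 0.050131 + 0.032077 + 0.057025 + 0.010920 = 0.214517
O = 0.180631 / √(0.926383 × 0.214517) = 0.180631 / 0.4457857 = 0.4052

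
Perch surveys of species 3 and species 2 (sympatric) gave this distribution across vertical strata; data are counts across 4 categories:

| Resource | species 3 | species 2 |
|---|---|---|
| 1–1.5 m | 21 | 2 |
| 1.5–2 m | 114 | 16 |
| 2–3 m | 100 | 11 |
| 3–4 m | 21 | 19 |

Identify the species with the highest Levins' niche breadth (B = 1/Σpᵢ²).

species 2

Proportions for species 3 (n=256): 21/256=0.0820, 114/256=0.4453, 100/256=0.3906, 21/256=0.0820
Proportions for species 2 (n=48): 2/48=0.0417, 16/48=0.3333, 11/48=0.2292, 19/48=0.3958
Σp_3ᵢ² = 0.0820² + 0.4453² + 0.3906² + 0.0820² = 0.006724 + 0.198292 + 0.152568 + 0.006724 = 0.364308
B_3 = 1 / 0.364308 = 2.7449
Σp_2ᵢ² = 0.0417² + 0.3333² + 0.2292² + 0.3958² = 0.001739 + 0.111089 + 0.052533 + 0.156658 = 0.322019
B_2 = 1 / 0.322019 = 3.1054
Highest B → broadest niche (most generalist): species 2 (B = 3.11).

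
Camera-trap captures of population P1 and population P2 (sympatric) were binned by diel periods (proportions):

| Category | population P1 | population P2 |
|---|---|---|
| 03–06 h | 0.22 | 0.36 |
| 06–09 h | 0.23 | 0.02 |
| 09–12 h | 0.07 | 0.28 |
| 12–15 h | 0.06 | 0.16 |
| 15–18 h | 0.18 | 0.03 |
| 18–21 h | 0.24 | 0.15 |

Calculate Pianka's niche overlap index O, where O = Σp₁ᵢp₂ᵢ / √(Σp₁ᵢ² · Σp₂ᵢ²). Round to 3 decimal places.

0.681

Σ p₁ᵢp₂ᵢ = 0.0792 + 0.0046 + 0.0196 + 0.0096 + 0.0054 + 0.0360 = 0.1544
Σp_1ᵢ² = 0.22² + 0.23² + 0.07² + 0.06² + 0.18² + 0.24² = 0.0484 + 0.0529 + 0.0049 + 0.0036 + 0.0324 + 0.0576 = 0.1998
Σp_2ᵢ² = 0.36² + 0.02² + 0.28² + 0.16² + 0.03² + 0.15² = 0.1296 + 0.0004 + 0.0784 + 0.0256 + 0.0009 + 0.0225 = 0.2574
O = 0.1544 / √(0.1998 × 0.2574) = 0.1544 / 0.226779 = 0.68084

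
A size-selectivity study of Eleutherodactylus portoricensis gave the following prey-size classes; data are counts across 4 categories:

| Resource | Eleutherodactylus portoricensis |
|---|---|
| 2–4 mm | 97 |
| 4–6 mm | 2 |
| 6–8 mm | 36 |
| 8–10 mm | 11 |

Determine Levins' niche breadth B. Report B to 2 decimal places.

1.97

Proportions for Eleutherodactylus portoricensis (n=146): 97/146=0.6644, 2/146=0.0137, 36/146=0.2466, 11/146=0.0753
Σpᵢ² = 0.6644² + 0.0137² + 0.2466² + 0.0753² = 0.441427 + 0.000188 + 0.060812 + 0.005670 = 0.508097
B = 1 / 0.508097 = 1.9681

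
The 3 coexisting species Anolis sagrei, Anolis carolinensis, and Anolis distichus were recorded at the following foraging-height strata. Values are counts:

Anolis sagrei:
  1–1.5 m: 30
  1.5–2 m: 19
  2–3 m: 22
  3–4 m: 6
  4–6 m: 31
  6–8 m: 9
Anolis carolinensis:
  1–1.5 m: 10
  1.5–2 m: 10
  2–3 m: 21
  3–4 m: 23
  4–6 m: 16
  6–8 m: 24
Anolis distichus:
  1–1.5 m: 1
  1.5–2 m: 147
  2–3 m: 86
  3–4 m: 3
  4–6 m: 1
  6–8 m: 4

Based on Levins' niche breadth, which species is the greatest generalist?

Anolis carolinensis

Proportions for Anolis sagrei (n=117): 30/117=0.2564, 19/117=0.1624, 22/117=0.1880, 6/117=0.0513, 31/117=0.2650, 9/117=0.0769
Proportions for Anolis carolinensis (n=104): 10/104=0.0962, 10/104=0.0962, 21/104=0.2019, 23/104=0.2212, 16/104=0.1538, 24/104=0.2308
Proportions for Anolis distichus (n=242): 1/242=0.0041, 147/242=0.6074, 86/242=0.3554, 3/242=0.0124, 1/242=0.0041, 4/242=0.0165
Σp_sagrᵢ² = 0.2564² + 0.1624² + 0.1880² + 0.0513² + 0.2650² + 0.0769² = 0.065741 + 0.026374 + 0.035344 + 0.002632 + 0.070225 + 0.005914 = 0.206230
B_sagr = 1 / 0.206230 = 4.8490
Σp_caroᵢ² = 0.0962² + 0.0962² + 0.2019² + 0.2212² + 0.1538² + 0.2308² = 0.009254 + 0.009254 + 0.040764 + 0.048929 + 0.023654 + 0.053269 = 0.185124
B_caro = 1 / 0.185124 = 5.4018
Σp_distᵢ² = 0.0041² + 0.6074² + 0.3554² + 0.0124² + 0.0041² + 0.0165² = 0.000017 + 0.368935 + 0.126309 + 0.000154 + 0.000017 + 0.000272 = 0.495704
B_dist = 1 / 0.495704 = 2.0173
Highest B → broadest niche (most generalist): Anolis carolinensis (B = 5.40).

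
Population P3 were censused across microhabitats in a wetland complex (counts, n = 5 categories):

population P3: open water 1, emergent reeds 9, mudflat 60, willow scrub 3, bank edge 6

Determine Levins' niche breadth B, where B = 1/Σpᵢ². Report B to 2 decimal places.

1.67

Proportions for population P3 (n=79): 1/79=0.0127, 9/79=0.1139, 60/79=0.7595, 3/79=0.0380, 6/79=0.0759
Σpᵢ² = 0.0127² + 0.1139² + 0.7595² + 0.0380² + 0.0759² = 0.000161 + 0.012973 + 0.576840 + 0.001444 + 0.005761 = 0.597179
B = 1 / 0.597179 = 1.6745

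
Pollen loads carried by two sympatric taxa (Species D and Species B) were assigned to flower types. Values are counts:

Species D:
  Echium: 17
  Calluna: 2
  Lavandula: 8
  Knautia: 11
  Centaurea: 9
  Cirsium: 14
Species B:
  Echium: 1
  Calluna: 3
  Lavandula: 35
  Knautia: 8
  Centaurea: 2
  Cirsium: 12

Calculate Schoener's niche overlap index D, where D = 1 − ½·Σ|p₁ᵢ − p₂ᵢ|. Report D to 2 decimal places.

Proportions for Species D (n=61): 17/61=0.2787, 2/61=0.0328, 8/61=0.1311, 11/61=0.1803, 9/61=0.1475, 14/61=0.2295
Proportions for Species B (n=61): 1/61=0.0164, 3/61=0.0492, 35/61=0.5738, 8/61=0.1311, 2/61=0.0328, 12/61=0.1967
Σ|p₁ᵢ − p₂ᵢ| = 0.2623 + 0.0164 + 0.4427 + 0.0492 + 0.1147 + 0.0328 = 0.9181
D = 1 − ½ × 0.9181 = 1 − 0.45905 = 0.54095

0.54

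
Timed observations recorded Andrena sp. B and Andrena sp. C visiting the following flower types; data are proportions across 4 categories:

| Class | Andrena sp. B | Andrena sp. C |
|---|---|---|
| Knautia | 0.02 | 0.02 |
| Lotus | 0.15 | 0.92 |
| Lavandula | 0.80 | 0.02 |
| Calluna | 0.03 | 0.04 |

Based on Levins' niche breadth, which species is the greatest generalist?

Andrena sp. B

Σp_Bᵢ² = 0.02² + 0.15² + 0.80² + 0.03² = 0.0004 + 0.0225 + 0.6400 + 0.0009 = 0.6638
B_B = 1 / 0.6638 = 1.5065
Σp_Cᵢ² = 0.02² + 0.92² + 0.02² + 0.04² = 0.0004 + 0.8464 + 0.0004 + 0.0016 = 0.8488
B_C = 1 / 0.8488 = 1.1781
Highest B → broadest niche (most generalist): Andrena sp. B (B = 1.51).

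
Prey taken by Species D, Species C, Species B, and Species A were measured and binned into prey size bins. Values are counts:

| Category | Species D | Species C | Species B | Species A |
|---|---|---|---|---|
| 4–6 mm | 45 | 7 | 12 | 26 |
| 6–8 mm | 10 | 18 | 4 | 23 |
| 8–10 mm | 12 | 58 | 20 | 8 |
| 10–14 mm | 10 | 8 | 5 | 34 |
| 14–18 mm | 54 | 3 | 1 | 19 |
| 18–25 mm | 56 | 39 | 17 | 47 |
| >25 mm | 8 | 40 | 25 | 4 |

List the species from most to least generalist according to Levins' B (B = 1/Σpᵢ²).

Species A > Species B > Species D > Species C

Proportions for Species D (n=195): 45/195=0.2308, 10/195=0.0513, 12/195=0.0615, 10/195=0.0513, 54/195=0.2769, 56/195=0.2872, 8/195=0.0410
Proportions for Species C (n=173): 7/173=0.0405, 18/173=0.1040, 58/173=0.3353, 8/173=0.0462, 3/173=0.0173, 39/173=0.2254, 40/173=0.2312
Proportions for Species B (n=84): 12/84=0.1429, 4/84=0.0476, 20/84=0.2381, 5/84=0.0595, 1/84=0.0119, 17/84=0.2024, 25/84=0.2976
Proportions for Species A (n=161): 26/161=0.1615, 23/161=0.1429, 8/161=0.0497, 34/161=0.2112, 19/161=0.1180, 47/161=0.2919, 4/161=0.0248
Σp_Dᵢ² = 0.2308² + 0.0513² + 0.0615² + 0.0513² + 0.2769² + 0.2872² + 0.0410² = 0.053269 + 0.002632 + 0.003782 + 0.002632 + 0.076674 + 0.082484 + 0.001681 = 0.223154
B_D = 1 / 0.223154 = 4.4812
Σp_Cᵢ² = 0.0405² + 0.1040² + 0.3353² + 0.0462² + 0.0173² + 0.2254² + 0.2312² = 0.001640 + 0.010816 + 0.112426 + 0.002134 + 0.000299 + 0.050805 + 0.053453 = 0.231573
B_C = 1 / 0.231573 = 4.3183
Σp_Bᵢ² = 0.1429² + 0.0476² + 0.2381² + 0.0595² + 0.0119² + 0.2024² + 0.2976² = 0.020420 + 0.002266 + 0.056692 + 0.003540 + 0.000142 + 0.040966 + 0.088566 = 0.212592
B_B = 1 / 0.212592 = 4.7038
Σp_Aᵢ² = 0.1615² + 0.1429² + 0.0497² + 0.2112² + 0.1180² + 0.2919² + 0.0248² = 0.026082 + 0.020420 + 0.002470 + 0.044605 + 0.013924 + 0.085206 + 0.000615 = 0.193322
B_A = 1 / 0.193322 = 5.1727
Ranking by B (broadest → narrowest): Species A (5.17) > Species B (4.70) > Species D (4.48) > Species C (4.32)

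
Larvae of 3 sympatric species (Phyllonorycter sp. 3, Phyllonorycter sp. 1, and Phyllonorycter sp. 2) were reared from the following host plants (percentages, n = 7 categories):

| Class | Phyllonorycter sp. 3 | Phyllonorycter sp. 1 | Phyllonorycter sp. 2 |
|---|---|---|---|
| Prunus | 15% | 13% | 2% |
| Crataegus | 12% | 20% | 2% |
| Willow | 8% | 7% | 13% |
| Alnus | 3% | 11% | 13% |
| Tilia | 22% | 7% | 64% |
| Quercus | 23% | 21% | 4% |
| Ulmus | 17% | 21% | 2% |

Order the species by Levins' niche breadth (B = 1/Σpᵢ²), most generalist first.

Convert percentages to proportions (divide by 100).
Σp_3ᵢ² = 0.15² + 0.12² + 0.08² + 0.03² + 0.22² + 0.23² + 0.17² = 0.0225 + 0.0144 + 0.0064 + 0.0009 + 0.0484 + 0.0529 + 0.0289 = 0.1744
B_3 = 1 / 0.1744 = 5.7339
Σp_1ᵢ² = 0.13² + 0.20² + 0.07² + 0.11² + 0.07² + 0.21² + 0.21² = 0.0169 + 0.0400 + 0.0049 + 0.0121 + 0.0049 + 0.0441 + 0.0441 = 0.1670
B_1 = 1 / 0.1670 = 5.9880
Σp_2ᵢ² = 0.02² + 0.02² + 0.13² + 0.13² + 0.64² + 0.04² + 0.02² = 0.0004 + 0.0004 + 0.0169 + 0.0169 + 0.4096 + 0.0016 + 0.0004 = 0.4462
B_2 = 1 / 0.4462 = 2.2411
Ranking by B (broadest → narrowest): Phyllonorycter sp. 1 (5.99) > Phyllonorycter sp. 3 (5.73) > Phyllonorycter sp. 2 (2.24)

Phyllonorycter sp. 1 > Phyllonorycter sp. 3 > Phyllonorycter sp. 2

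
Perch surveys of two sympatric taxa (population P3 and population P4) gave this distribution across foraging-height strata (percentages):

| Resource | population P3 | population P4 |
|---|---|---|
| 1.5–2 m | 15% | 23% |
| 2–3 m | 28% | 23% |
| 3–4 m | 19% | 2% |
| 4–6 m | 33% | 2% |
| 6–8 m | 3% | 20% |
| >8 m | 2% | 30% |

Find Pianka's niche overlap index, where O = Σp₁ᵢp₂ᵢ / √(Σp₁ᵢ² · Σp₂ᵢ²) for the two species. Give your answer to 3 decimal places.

Convert percentages to proportions (divide by 100).
Σ p₁ᵢp₂ᵢ = 0.0345 + 0.0644 + 0.0038 + 0.0066 + 0.0060 + 0.0060 = 0.1213
Σp_1ᵢ² = 0.15² + 0.28² + 0.19² + 0.33² + 0.03² + 0.02² = 0.0225 + 0.0784 + 0.0361 + 0.1089 + 0.0009 + 0.0004 = 0.2472
Σp_2ᵢ² = 0.23² + 0.23² + 0.02² + 0.02² + 0.20² + 0.30² = 0.0529 + 0.0529 + 0.0004 + 0.0004 + 0.0400 + 0.0900 = 0.2366
O = 0.1213 / √(0.2472 × 0.2366) = 0.1213 / 0.241842 = 0.50157

0.502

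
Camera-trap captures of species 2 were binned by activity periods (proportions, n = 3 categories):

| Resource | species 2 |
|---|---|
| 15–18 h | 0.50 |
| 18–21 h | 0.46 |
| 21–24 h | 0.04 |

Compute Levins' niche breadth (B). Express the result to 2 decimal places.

2.16

Σpᵢ² = 0.50² + 0.46² + 0.04² = 0.2500 + 0.2116 + 0.0016 = 0.4632
B = 1 / 0.4632 = 2.1589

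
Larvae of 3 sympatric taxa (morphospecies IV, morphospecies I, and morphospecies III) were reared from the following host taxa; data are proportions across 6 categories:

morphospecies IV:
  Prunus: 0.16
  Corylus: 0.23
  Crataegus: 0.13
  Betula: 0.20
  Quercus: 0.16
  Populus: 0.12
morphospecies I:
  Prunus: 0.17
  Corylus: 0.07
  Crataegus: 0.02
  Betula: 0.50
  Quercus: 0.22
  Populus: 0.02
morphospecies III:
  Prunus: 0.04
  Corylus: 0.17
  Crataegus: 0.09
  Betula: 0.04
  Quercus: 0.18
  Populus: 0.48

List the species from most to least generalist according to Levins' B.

Σp_IVᵢ² = 0.16² + 0.23² + 0.13² + 0.20² + 0.16² + 0.12² = 0.0256 + 0.0529 + 0.0169 + 0.0400 + 0.0256 + 0.0144 = 0.1754
B_IV = 1 / 0.1754 = 5.7013
Σp_Iᵢ² = 0.17² + 0.07² + 0.02² + 0.50² + 0.22² + 0.02² = 0.0289 + 0.0049 + 0.0004 + 0.2500 + 0.0484 + 0.0004 = 0.3330
B_I = 1 / 0.3330 = 3.0030
Σp_IIIᵢ² = 0.04² + 0.17² + 0.09² + 0.04² + 0.18² + 0.48² = 0.0016 + 0.0289 + 0.0081 + 0.0016 + 0.0324 + 0.2304 = 0.3030
B_III = 1 / 0.3030 = 3.3003
Ranking by B (broadest → narrowest): morphospecies IV (5.70) > morphospecies III (3.30) > morphospecies I (3.00)

morphospecies IV > morphospecies III > morphospecies I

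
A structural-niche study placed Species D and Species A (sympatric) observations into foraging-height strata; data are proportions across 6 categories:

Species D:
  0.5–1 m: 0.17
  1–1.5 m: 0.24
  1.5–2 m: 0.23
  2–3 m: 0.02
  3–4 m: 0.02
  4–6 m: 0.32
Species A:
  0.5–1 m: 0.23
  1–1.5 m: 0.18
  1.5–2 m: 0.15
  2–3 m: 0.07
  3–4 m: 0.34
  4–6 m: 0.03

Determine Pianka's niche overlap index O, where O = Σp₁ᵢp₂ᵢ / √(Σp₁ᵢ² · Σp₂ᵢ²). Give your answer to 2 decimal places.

Σ p₁ᵢp₂ᵢ = 0.0391 + 0.0432 + 0.0345 + 0.0014 + 0.0068 + 0.0096 = 0.1346
Σp_1ᵢ² = 0.17² + 0.24² + 0.23² + 0.02² + 0.02² + 0.32² = 0.0289 + 0.0576 + 0.0529 + 0.0004 + 0.0004 + 0.1024 = 0.2426
Σp_2ᵢ² = 0.23² + 0.18² + 0.15² + 0.07² + 0.34² + 0.03² = 0.0529 + 0.0324 + 0.0225 + 0.0049 + 0.1156 + 0.0009 = 0.2292
O = 0.1346 / √(0.2426 × 0.2292) = 0.1346 / 0.23580 = 0.5708

0.57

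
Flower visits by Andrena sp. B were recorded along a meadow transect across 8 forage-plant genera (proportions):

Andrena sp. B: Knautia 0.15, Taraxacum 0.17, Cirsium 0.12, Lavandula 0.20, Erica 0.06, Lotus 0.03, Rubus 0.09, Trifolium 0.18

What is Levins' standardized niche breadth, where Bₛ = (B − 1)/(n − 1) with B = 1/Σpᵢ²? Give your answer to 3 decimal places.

0.804

Σpᵢ² = 0.15² + 0.17² + 0.12² + 0.20² + 0.06² + 0.03² + 0.09² + 0.18² = 0.0225 + 0.0289 + 0.0144 + 0.0400 + 0.0036 + 0.0009 + 0.0081 + 0.0324 = 0.1508
B = 1 / 0.1508 = 6.63130
Bₛ = (B − 1)/(n − 1) = (6.63130 − 1)/(8 − 1) = 5.63130/7 = 0.80447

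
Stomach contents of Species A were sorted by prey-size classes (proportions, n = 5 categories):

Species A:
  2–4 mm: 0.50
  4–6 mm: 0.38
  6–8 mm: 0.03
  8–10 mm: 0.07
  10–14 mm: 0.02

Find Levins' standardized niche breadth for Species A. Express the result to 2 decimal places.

Σpᵢ² = 0.50² + 0.38² + 0.03² + 0.07² + 0.02² = 0.2500 + 0.1444 + 0.0009 + 0.0049 + 0.0004 = 0.4006
B = 1 / 0.4006 = 2.4963
Bₛ = (B − 1)/(n − 1) = (2.4963 − 1)/(5 − 1) = 1.4963/4 = 0.3741

0.37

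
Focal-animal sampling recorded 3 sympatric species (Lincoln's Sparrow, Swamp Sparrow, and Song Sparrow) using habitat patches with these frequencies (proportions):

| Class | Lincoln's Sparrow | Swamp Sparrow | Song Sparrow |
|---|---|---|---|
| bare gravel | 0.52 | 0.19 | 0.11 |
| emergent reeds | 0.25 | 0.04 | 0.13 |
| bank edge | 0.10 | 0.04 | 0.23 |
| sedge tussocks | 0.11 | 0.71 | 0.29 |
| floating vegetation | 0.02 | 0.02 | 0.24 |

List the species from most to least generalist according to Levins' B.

Σp_Lincᵢ² = 0.52² + 0.25² + 0.10² + 0.11² + 0.02² = 0.2704 + 0.0625 + 0.0100 + 0.0121 + 0.0004 = 0.3554
B_Linc = 1 / 0.3554 = 2.8137
Σp_Swamᵢ² = 0.19² + 0.04² + 0.04² + 0.71² + 0.02² = 0.0361 + 0.0016 + 0.0016 + 0.5041 + 0.0004 = 0.5438
B_Swam = 1 / 0.5438 = 1.8389
Σp_Songᵢ² = 0.11² + 0.13² + 0.23² + 0.29² + 0.24² = 0.0121 + 0.0169 + 0.0529 + 0.0841 + 0.0576 = 0.2236
B_Song = 1 / 0.2236 = 4.4723
Ranking by B (broadest → narrowest): Song Sparrow (4.47) > Lincoln's Sparrow (2.81) > Swamp Sparrow (1.84)

Song Sparrow > Lincoln's Sparrow > Swamp Sparrow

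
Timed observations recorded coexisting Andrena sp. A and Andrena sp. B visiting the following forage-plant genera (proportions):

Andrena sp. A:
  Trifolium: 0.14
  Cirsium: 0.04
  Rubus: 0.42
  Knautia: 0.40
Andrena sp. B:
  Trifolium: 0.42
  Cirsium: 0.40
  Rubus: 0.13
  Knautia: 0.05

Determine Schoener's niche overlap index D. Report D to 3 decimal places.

Σ|p₁ᵢ − p₂ᵢ| = 0.28 + 0.36 + 0.29 + 0.35 = 1.28
D = 1 − ½ × 1.28 = 1 − 0.640 = 0.36000

0.360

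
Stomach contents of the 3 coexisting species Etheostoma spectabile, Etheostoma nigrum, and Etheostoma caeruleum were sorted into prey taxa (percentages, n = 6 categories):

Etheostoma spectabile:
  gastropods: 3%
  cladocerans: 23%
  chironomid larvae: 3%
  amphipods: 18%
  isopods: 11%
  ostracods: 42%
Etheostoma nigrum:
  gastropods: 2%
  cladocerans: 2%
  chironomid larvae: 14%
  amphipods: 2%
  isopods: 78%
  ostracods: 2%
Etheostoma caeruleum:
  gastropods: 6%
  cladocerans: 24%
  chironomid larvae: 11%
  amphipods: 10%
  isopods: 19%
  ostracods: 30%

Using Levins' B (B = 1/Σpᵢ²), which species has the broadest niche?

Convert percentages to proportions (divide by 100).
Σp_specᵢ² = 0.03² + 0.23² + 0.03² + 0.18² + 0.11² + 0.42² = 0.0009 + 0.0529 + 0.0009 + 0.0324 + 0.0121 + 0.1764 = 0.2756
B_spec = 1 / 0.2756 = 3.6284
Σp_nigrᵢ² = 0.02² + 0.02² + 0.14² + 0.02² + 0.78² + 0.02² = 0.0004 + 0.0004 + 0.0196 + 0.0004 + 0.6084 + 0.0004 = 0.6296
B_nigr = 1 / 0.6296 = 1.5883
Σp_caerᵢ² = 0.06² + 0.24² + 0.11² + 0.10² + 0.19² + 0.30² = 0.0036 + 0.0576 + 0.0121 + 0.0100 + 0.0361 + 0.0900 = 0.2094
B_caer = 1 / 0.2094 = 4.7755
Highest B → broadest niche (most generalist): Etheostoma caeruleum (B = 4.78).

Etheostoma caeruleum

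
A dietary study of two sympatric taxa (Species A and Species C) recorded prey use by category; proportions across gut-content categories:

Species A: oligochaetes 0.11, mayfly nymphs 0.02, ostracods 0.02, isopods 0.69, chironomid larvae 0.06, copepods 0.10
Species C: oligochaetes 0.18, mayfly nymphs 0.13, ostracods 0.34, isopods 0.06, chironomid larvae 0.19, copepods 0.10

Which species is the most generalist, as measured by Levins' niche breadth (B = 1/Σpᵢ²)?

Species C

Σp_Aᵢ² = 0.11² + 0.02² + 0.02² + 0.69² + 0.06² + 0.10² = 0.0121 + 0.0004 + 0.0004 + 0.4761 + 0.0036 + 0.0100 = 0.5026
B_A = 1 / 0.5026 = 1.9897
Σp_Cᵢ² = 0.18² + 0.13² + 0.34² + 0.06² + 0.19² + 0.10² = 0.0324 + 0.0169 + 0.1156 + 0.0036 + 0.0361 + 0.0100 = 0.2146
B_C = 1 / 0.2146 = 4.6598
Highest B → broadest niche (most generalist): Species C (B = 4.66).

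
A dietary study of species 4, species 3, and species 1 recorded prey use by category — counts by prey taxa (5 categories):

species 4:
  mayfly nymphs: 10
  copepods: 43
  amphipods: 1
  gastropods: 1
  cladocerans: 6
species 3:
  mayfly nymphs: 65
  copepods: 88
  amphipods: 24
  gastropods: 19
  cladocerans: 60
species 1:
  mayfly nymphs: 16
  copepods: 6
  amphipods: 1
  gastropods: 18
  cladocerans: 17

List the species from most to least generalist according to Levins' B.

Proportions for species 4 (n=61): 10/61=0.1639, 43/61=0.7049, 1/61=0.0164, 1/61=0.0164, 6/61=0.0984
Proportions for species 3 (n=256): 65/256=0.2539, 88/256=0.3438, 24/256=0.0938, 19/256=0.0742, 60/256=0.2344
Proportions for species 1 (n=58): 16/58=0.2759, 6/58=0.1034, 1/58=0.0172, 18/58=0.3103, 17/58=0.2931
Σp_4ᵢ² = 0.1639² + 0.7049² + 0.0164² + 0.0164² + 0.0984² = 0.026863 + 0.496884 + 0.000269 + 0.000269 + 0.009683 = 0.533968
B_4 = 1 / 0.533968 = 1.8728
Σp_3ᵢ² = 0.2539² + 0.3438² + 0.0938² + 0.0742² + 0.2344² = 0.064465 + 0.118198 + 0.008798 + 0.005506 + 0.054943 = 0.251910
B_3 = 1 / 0.251910 = 3.9697
Σp_1ᵢ² = 0.2759² + 0.1034² + 0.0172² + 0.3103² + 0.2931² = 0.076121 + 0.010692 + 0.000296 + 0.096286 + 0.085908 = 0.269303
B_1 = 1 / 0.269303 = 3.7133
Ranking by B (broadest → narrowest): species 3 (3.97) > species 1 (3.71) > species 4 (1.87)

species 3 > species 1 > species 4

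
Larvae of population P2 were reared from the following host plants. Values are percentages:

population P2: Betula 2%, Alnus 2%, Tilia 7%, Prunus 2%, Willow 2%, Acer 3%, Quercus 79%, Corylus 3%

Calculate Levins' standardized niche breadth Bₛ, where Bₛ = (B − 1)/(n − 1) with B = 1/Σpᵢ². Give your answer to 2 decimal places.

0.08

Convert percentages to proportions (divide by 100).
Σpᵢ² = 0.02² + 0.02² + 0.07² + 0.02² + 0.02² + 0.03² + 0.79² + 0.03² = 0.0004 + 0.0004 + 0.0049 + 0.0004 + 0.0004 + 0.0009 + 0.6241 + 0.0009 = 0.6324
B = 1 / 0.6324 = 1.5813
Bₛ = (B − 1)/(n − 1) = (1.5813 − 1)/(8 − 1) = 0.5813/7 = 0.0830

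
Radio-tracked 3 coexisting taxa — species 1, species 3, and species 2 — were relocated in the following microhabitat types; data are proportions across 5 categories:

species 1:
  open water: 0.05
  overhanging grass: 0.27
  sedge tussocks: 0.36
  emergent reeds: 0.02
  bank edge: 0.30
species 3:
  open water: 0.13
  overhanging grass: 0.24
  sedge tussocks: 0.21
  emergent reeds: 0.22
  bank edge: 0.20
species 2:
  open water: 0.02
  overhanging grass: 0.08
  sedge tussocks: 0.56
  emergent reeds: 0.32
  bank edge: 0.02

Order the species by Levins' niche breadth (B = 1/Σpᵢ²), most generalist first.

Σp_1ᵢ² = 0.05² + 0.27² + 0.36² + 0.02² + 0.30² = 0.0025 + 0.0729 + 0.1296 + 0.0004 + 0.0900 = 0.2954
B_1 = 1 / 0.2954 = 3.3852
Σp_3ᵢ² = 0.13² + 0.24² + 0.21² + 0.22² + 0.20² = 0.0169 + 0.0576 + 0.0441 + 0.0484 + 0.0400 = 0.2070
B_3 = 1 / 0.2070 = 4.8309
Σp_2ᵢ² = 0.02² + 0.08² + 0.56² + 0.32² + 0.02² = 0.0004 + 0.0064 + 0.3136 + 0.1024 + 0.0004 = 0.4232
B_2 = 1 / 0.4232 = 2.3629
Ranking by B (broadest → narrowest): species 3 (4.83) > species 1 (3.39) > species 2 (2.36)

species 3 > species 1 > species 2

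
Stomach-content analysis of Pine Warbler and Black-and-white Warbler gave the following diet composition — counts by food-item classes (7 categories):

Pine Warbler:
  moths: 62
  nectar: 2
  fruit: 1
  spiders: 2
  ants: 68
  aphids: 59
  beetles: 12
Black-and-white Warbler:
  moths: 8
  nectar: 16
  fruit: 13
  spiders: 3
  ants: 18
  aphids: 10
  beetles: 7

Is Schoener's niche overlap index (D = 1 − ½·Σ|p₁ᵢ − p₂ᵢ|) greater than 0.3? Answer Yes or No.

Proportions for Pine Warbler (n=206): 62/206=0.3010, 2/206=0.0097, 1/206=0.0049, 2/206=0.0097, 68/206=0.3301, 59/206=0.2864, 12/206=0.0583
Proportions for Black-and-white Warbler (n=75): 8/75=0.1067, 16/75=0.2133, 13/75=0.1733, 3/75=0.0400, 18/75=0.2400, 10/75=0.1333, 7/75=0.0933
Σ|p₁ᵢ − p₂ᵢ| = 0.1943 + 0.2036 + 0.1684 + 0.0303 + 0.0901 + 0.1531 + 0.0350 = 0.8748
D = 1 − ½ × 0.8748 = 1 − 0.43740 = 0.56260
D = 0.56260 > 0.3 → Yes.

Yes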